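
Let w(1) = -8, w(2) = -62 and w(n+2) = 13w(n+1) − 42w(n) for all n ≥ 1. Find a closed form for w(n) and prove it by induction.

Claim: w(n) = 6^n − 2·7^n.

Base cases: w(1) = -8 and 6^1 − 2·7^1 = -8; w(2) = -62 and 6^2 − 2·7^2 = -62.
Assume w(j) = 6^j − 2·7^j for all 1 ≤ j ≤ k, where k ≥ 2.
Then w(k+1) = 13w(k) − 42w(k−1) = 13·(6^k − 2·7^k) − 42·(6^{k−1} − 2·7^{k−1}) = (13·6 − 42)6^{k−1} − 2·(13·7 − 42)7^{k−1} = 36·6^{k−1} − 98·7^{k−1} = 6^{k+1} − 2·7^{k+1}.
This completes the inductive step, so w(n) = 6^n − 2·7^n for all n ≥ 1.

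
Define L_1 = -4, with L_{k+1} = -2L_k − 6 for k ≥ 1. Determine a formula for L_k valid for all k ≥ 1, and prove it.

Claim: L_k = (-2)^k − 2.

Base case: L_1 = -4, and (-2)^1 − 2 = -2 − 2 = -4.
Assume L_j = (-2)^j − 2 for some j ≥ 1.
Then L_{j+1} = -2L_j − 6 = -2·((-2)^j − 2) − 6 = -2·(-2)^j + 4 − 6 = (-2)^{j+1} − 2.
By induction, L_k = (-2)^k − 2 for all k ≥ 1.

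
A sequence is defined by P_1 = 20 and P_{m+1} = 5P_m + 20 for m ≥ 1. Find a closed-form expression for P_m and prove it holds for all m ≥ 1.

Claim: P_m = 5^{m+1} − 5.

Base case: P_1 = 20, and 5^{1+1} − 5 = 25 − 5 = 20.
Assume P_j = 5^{j+1} − 5 for some j ≥ 1.
Then P_{j+1} = 5P_j + 20 = 5·(5^{j+1} − 5) + 20 = 5^{j+2} − 25 + 20 = 5^{j+2} − 5.
Hence P_m = 5^{m+1} − 5 for every m ≥ 1, by induction.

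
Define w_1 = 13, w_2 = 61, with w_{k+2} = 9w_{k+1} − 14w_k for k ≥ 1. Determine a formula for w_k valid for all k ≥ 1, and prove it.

Claim: w_k = 3·2^k + 7^k.

Base cases: w_1 = 13 and 3·2^1 + 7^1 = 13; w_2 = 61 and 3·2^2 + 7^2 = 61.
Assume w_i = 3·2^i + 7^i for all 1 ≤ i ≤ j, where j ≥ 2.
Then w_{j+1} = 9w_j − 14w_{j−1} = 9·(3·2^j + 7^j) − 14·(3·2^{j−1} + 7^{j−1}) = 3·(9·2 − 14)2^{j−1} + (9·7 − 14)7^{j−1} = 12·2^{j−1} + 49·7^{j−1} = 3·2^{j+1} + 7^{j+1}.
So the formula holds for j+1, and by strong induction w_k = 3·2^k + 7^k for all k ≥ 1.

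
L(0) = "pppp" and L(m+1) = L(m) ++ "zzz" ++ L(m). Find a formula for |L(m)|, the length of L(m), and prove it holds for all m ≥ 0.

Claim: |L(m)| = 7·2^m − 3.

Base case: |L(0)| = 4, and 7·2^0 − 3 = 4.
Assume |L(k)| = 7·2^k − 3.
Then |L(k+1)| = |L(k)| + 3 + |L(k)| = 2|L(k)| + 3 = 2(7·2^k − 3) + 3 = 7·2^{k+1} − 6 + 3 = 7·2^{k+1} − 3.
So the formula holds for k+1, and by induction |L(m)| = 7·2^m − 3 for all m ≥ 0.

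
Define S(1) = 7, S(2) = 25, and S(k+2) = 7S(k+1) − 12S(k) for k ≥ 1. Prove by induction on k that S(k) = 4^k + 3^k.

Base cases: S(1) = 7 and 4^1 + 3^1 = 7; S(2) = 25 and 4^2 + 3^2 = 25.
Assume S(j) = 4^j + 3^j for all 1 ≤ j ≤ r, where r ≥ 2.
Then S(r+1) = 7S(r) − 12S(r−1) = 7·(4^r + 3^r) − 12·(4^{r−1} + 3^{r−1}) = (7·4 − 12)4^{r−1} + (7·3 − 12)3^{r−1} = 16·4^{r−1} + 9·3^{r−1} = 4^{r+1} + 3^{r+1}.
So the formula holds for r+1, and by strong induction S(k) = 4^k + 3^k for all k ≥ 1.

S(k) = 4^k + 3^k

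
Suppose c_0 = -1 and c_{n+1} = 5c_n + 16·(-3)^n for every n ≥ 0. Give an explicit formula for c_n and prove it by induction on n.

Claim: c_n = 5^n − 2·(-3)^n.

Base case: c_0 = -1, and 5^0 − 2·(-3)^0 = 1 − 2 = -1.
Assume c_r = 5^r − 2·(-3)^r for some r ≥ 0.
Then c_{r+1} = 5c_r + 16·(-3)^r = 5·(5^r − 2·(-3)^r) + 16·(-3)^r = 5^{r+1} − 10·(-3)^r + 16·(-3)^r = 5^{r+1} + 6·(-3)^r = 5^{r+1} − 2·(-3)^{r+1}.
Hence c_n = 5^n − 2·(-3)^n for every n ≥ 0, by induction.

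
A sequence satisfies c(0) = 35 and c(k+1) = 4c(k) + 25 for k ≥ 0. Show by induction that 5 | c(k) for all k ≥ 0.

Base case: c(0) = 35 = 5·7, so 5 | c(0).
Assume 5 | c(m), so c(m) = 5t for some integer t.
Then c(m+1) = 4c(m) + 25 = 4·(5t) + 25 = 5(4t + 5), so 5 | c(m+1).
By induction, 5 | c(k) for all k ≥ 0.

5 | c(k)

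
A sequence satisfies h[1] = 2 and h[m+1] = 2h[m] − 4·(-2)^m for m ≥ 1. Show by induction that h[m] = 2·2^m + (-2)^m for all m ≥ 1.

Base case: h[1] = 2, and 2·2^1 + (-2)^1 = 4 − 2 = 2.
Assume h[j] = 2·2^j + (-2)^j for some j ≥ 1.
Then h[j+1] = 2h[j] − 4·(-2)^j = 2·(2·2^j + (-2)^j) − 4·(-2)^j = 2·2^{j+1} + 2·(-2)^j − 4·(-2)^j = 2·2^{j+1} − 2·(-2)^j = 2·2^{j+1} + (-2)^{j+1}.
So the formula holds for j+1, and by induction h[m] = 2·2^m + (-2)^m for all m ≥ 1.

h[m] = 2·2^m + (-2)^m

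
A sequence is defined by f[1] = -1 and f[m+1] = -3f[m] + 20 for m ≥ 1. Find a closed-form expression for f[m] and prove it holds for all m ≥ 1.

Claim: f[m] = 2·(-3)^m + 5.

Base case: f[1] = -1, and 2·(-3)^1 + 5 = -6 + 5 = -1.
Assume f[j] = 2·(-3)^j + 5 for some j ≥ 1.
Then f[j+1] = -3f[j] + 20 = -3·(2·(-3)^j + 5) + 20 = -6·(-3)^j − 15 + 20 = 2·(-3)^{j+1} + 5.
This completes the inductive step, so f[m] = 2·(-3)^m + 5 for all m ≥ 1.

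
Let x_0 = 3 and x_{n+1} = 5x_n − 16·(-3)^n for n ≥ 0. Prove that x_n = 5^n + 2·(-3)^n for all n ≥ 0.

Base case: x_0 = 3, and 5^0 + 2·(-3)^0 = 1 + 2 = 3.
Assume x_m = 5^m + 2·(-3)^m for some m ≥ 0.
Then x_{m+1} = 5x_m − 16·(-3)^m = 5·(5^m + 2·(-3)^m) − 16·(-3)^m = 5^{m+1} + 10·(-3)^m − 16·(-3)^m = 5^{m+1} − 6·(-3)^m = 5^{m+1} + 2·(-3)^{m+1}.
This completes the inductive step, so x_n = 5^n + 2·(-3)^n for all n ≥ 0.

x_n = 5^n + 2·(-3)^n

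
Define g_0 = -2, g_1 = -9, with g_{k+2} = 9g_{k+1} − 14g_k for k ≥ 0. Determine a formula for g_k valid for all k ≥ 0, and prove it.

Claim: g_k = -7^k − 2^k.

Base cases: g_0 = -2 and -7^0 − 2^0 = -2; g_1 = -9 and -7^1 − 2^1 = -9.
Assume g_j = -7^j − 2^j for all 0 ≤ j ≤ r, where r ≥ 1.
Then g_{r+1} = 9g_r − 14g_{r−1} = 9·(-7^r − 2^r) − 14·(-7^{r−1} − 2^{r−1}) = -(9·7 − 14)7^{r−1} − (9·2 − 14)2^{r−1} = -49·7^{r−1} − 4·2^{r−1} = -7^{r+1} − 2^{r+1}.
This completes the inductive step, so g_k = -7^k − 2^k for all k ≥ 0.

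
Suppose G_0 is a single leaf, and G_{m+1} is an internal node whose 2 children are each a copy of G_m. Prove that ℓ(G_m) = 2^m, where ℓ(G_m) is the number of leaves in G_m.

Base case: ℓ(G_0) = 1, and 2^0 = 1.
Assume ℓ(G_j) = 2^j.
Then ℓ(G_{j+1}) = 2·ℓ(G_j) = 2·2^j = 2^{j+1}.
So the formula holds for j+1, and by induction ℓ(G_m) = 2^m for all m ≥ 0.

ℓ(G_m) = 2^m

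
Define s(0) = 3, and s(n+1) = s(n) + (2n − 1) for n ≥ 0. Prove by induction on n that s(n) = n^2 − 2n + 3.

Base case: s(0) = 3, and 0^2 − 2·0 + 3 = 3.
Assume s(k) = k^2 − 2k + 3.
Then s(k+1) = s(k) + (2k − 1) = (k^2 − 2k + 3) + (2k − 1) = k^2 + 2,
and (k+1)^2 − 2·(k+1) + 3 = k^2 + 2.
By induction, s(n) = n^2 − 2n + 3 for all n ≥ 0.

s(n) = n^2 − 2n + 3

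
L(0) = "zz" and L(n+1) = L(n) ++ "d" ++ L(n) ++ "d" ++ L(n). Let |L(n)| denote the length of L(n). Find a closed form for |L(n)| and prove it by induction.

Claim: |L(n)| = 3^{n+1} − 1.

Base case: |L(0)| = 2, and 3^{0+1} − 1 = 2.
Assume |L(k)| = 3^{k+1} − 1.
Then |L(k+1)| = 3|L(k)| + 2 = 3(3^{k+1} − 1) + 2 = 3^{k+2} − 3 + 2 = 3^{k+2} − 1.
By induction, |L(n)| = 3^{n+1} − 1 for all n ≥ 0.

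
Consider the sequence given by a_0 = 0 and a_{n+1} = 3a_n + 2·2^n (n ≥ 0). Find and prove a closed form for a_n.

Claim: a_n = 2·3^n − 2·2^n.

Base case: a_0 = 0, and 2·3^0 − 2·2^0 = 2 − 2 = 0.
Assume a_m = 2·3^m − 2·2^m for some m ≥ 0.
Then a_{m+1} = 3a_m + 2·2^m = 3·(2·3^m − 2·2^m) + 2·2^m = 2·3^{m+1} − 6·2^m + 2·2^m = 2·3^{m+1} − 4·2^m = 2·3^{m+1} − 2·2^{m+1}.
This completes the inductive step, so a_n = 2·3^n − 2·2^n for all n ≥ 0.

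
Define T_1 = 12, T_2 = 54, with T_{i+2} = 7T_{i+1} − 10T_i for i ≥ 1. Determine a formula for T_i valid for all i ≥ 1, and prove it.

Claim: T_i = 2·5^i + 2^i.

Base cases: T_1 = 12 and 2·5^1 + 2^1 = 12; T_2 = 54 and 2·5^2 + 2^2 = 54.
Assume T_j = 2·5^j + 2^j for all 1 ≤ j ≤ k, where k ≥ 2.
Then T_{k+1} = 7T_k − 10T_{k−1} = 7·(2·5^k + 2^k) − 10·(2·5^{k−1} + 2^{k−1}) = 2·(7·5 − 10)5^{k−1} + (7·2 − 10)2^{k−1} = 50·5^{k−1} + 4·2^{k−1} = 2·5^{k+1} + 2^{k+1}.
Hence T_i = 2·5^i + 2^i for every i ≥ 1, by strong induction.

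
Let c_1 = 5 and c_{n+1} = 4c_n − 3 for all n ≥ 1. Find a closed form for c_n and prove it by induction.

Claim: c_n = 4^n + 1.

Base case: c_1 = 5, and 4^1 + 1 = 4 + 1 = 5.
Assume c_k = 4^k + 1 for some k ≥ 1.
Then c_{k+1} = 4c_k − 3 = 4·(4^k + 1) − 3 = 4^{k+1} + 4 − 3 = 4^{k+1} + 1.
Hence c_n = 4^n + 1 for every n ≥ 1, by induction.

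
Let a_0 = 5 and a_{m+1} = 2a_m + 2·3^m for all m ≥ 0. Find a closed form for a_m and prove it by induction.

Claim: a_m = 3·2^m + 2·3^m.

Base case: a_0 = 5, and 3·2^0 + 2·3^0 = 3 + 2 = 5.
Assume a_j = 3·2^j + 2·3^j for some j ≥ 0.
Then a_{j+1} = 2a_j + 2·3^j = 2·(3·2^j + 2·3^j) + 2·3^j = 3·2^{j+1} + 4·3^j + 2·3^j = 3·2^{j+1} + 6·3^j = 3·2^{j+1} + 2·3^{j+1}.
Hence a_m = 3·2^m + 2·3^m for every m ≥ 0, by induction.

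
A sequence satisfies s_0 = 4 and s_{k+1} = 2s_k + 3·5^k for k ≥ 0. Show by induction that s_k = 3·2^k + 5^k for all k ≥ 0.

Base case: s_0 = 4, and 3·2^0 + 5^0 = 3 + 1 = 4.
Assume s_m = 3·2^m + 5^m for some m ≥ 0.
Then s_{m+1} = 2s_m + 3·5^m = 2·(3·2^m + 5^m) + 3·5^m = 3·2^{m+1} + 2·5^m + 3·5^m = 3·2^{m+1} + 5·5^m = 3·2^{m+1} + 5^{m+1}.
So the formula holds for m+1, and by induction s_k = 3·2^k + 5^k for all k ≥ 0.

s_k = 3·2^k + 5^k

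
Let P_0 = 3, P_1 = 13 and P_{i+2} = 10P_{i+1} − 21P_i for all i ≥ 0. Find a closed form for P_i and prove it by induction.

Claim: P_i = 2·3^i + 7^i.

Base cases: P_0 = 3 and 2·3^0 + 7^0 = 3; P_1 = 13 and 2·3^1 + 7^1 = 13.
Assume P_t = 2·3^t + 7^t for all 0 ≤ t ≤ j, where j ≥ 1.
Then P_{j+1} = 10P_j − 21P_{j−1} = 10·(2·3^j + 7^j) − 21·(2·3^{j−1} + 7^{j−1}) = 2·(10·3 − 21)3^{j−1} + (10·7 − 21)7^{j−1} = 18·3^{j−1} + 49·7^{j−1} = 2·3^{j+1} + 7^{j+1}.
Hence P_i = 2·3^i + 7^i for every i ≥ 0, by strong induction.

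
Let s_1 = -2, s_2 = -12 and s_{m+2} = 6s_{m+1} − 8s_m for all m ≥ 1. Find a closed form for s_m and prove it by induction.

Claim: s_m = -4^m + 2^m.

Base cases: s_1 = -2 and -4^1 + 2^1 = -2; s_2 = -12 and -4^2 + 2^2 = -12.
Assume s_j = -4^j + 2^j for all 1 ≤ j ≤ k, where k ≥ 2.
Then s_{k+1} = 6s_k − 8s_{k−1} = 6·(-4^k + 2^k) − 8·(-4^{k−1} + 2^{k−1}) = -(6·4 − 8)4^{k−1} + (6·2 − 8)2^{k−1} = -16·4^{k−1} + 4·2^{k−1} = -4^{k+1} + 2^{k+1}.
This completes the inductive step, so s_m = -4^m + 2^m for all m ≥ 1.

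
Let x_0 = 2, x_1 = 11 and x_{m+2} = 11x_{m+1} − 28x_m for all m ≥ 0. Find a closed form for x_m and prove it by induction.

Claim: x_m = 4^m + 7^m.

Base cases: x_0 = 2 and 4^0 + 7^0 = 2; x_1 = 11 and 4^1 + 7^1 = 11.
Assume x_i = 4^i + 7^i for all 0 ≤ i ≤ j, where j ≥ 1.
Then x_{j+1} = 11x_j − 28x_{j−1} = 11·(4^j + 7^j) − 28·(4^{j−1} + 7^{j−1}) = (11·4 − 28)4^{j−1} + (11·7 − 28)7^{j−1} = 16·4^{j−1} + 49·7^{j−1} = 4^{j+1} + 7^{j+1}.
Hence x_m = 4^m + 7^m for every m ≥ 0, by strong induction.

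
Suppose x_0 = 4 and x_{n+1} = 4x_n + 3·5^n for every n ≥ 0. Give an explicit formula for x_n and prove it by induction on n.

Claim: x_n = 4^n + 3·5^n.

Base case: x_0 = 4, and 4^0 + 3·5^0 = 1 + 3 = 4.
Assume x_j = 4^j + 3·5^j for some j ≥ 0.
Then x_{j+1} = 4x_j + 3·5^j = 4·(4^j + 3·5^j) + 3·5^j = 4^{j+1} + 12·5^j + 3·5^j = 4^{j+1} + 15·5^j = 4^{j+1} + 3·5^{j+1}.
By induction, x_n = 4^n + 3·5^n for all n ≥ 0.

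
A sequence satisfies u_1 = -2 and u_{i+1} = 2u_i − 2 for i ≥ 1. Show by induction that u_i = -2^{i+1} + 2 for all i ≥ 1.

Base case: u_1 = -2, and -2^{1+1} + 2 = -4 + 2 = -2.
Assume u_k = -2^{k+1} + 2 for some k ≥ 1.
Then u_{k+1} = 2u_k − 2 = 2·(-2^{k+1} + 2) − 2 = -2^{k+2} + 4 − 2 = -2^{k+2} + 2.
By induction, u_i = -2^{i+1} + 2 for all i ≥ 1.

u_i = -2^{i+1} + 2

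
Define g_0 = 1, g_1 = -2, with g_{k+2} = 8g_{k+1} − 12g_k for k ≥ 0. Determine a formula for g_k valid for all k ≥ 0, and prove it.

Claim: g_k = 2·2^k − 6^k.

Base cases: g_0 = 1 and 2·2^0 − 6^0 = 1; g_1 = -2 and 2·2^1 − 6^1 = -2.
Assume g_j = 2·2^j − 6^j for all 0 ≤ j ≤ r, where r ≥ 1.
Then g_{r+1} = 8g_r − 12g_{r−1} = 8·(2·2^r − 6^r) − 12·(2·2^{r−1} − 6^{r−1}) = 2·(8·2 − 12)2^{r−1} − (8·6 − 12)6^{r−1} = 8·2^{r−1} − 36·6^{r−1} = 2·2^{r+1} − 6^{r+1}.
By strong induction, g_k = 2·2^k − 6^k for all k ≥ 0.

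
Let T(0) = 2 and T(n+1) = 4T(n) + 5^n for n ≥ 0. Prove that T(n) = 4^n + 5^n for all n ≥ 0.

Base case: T(0) = 2, and 4^0 + 5^0 = 1 + 1 = 2.
Assume T(m) = 4^m + 5^m for some m ≥ 0.
Then T(m+1) = 4T(m) + 5^m = 4·(4^m + 5^m) + 5^m = 4^{m+1} + 4·5^m + 5^m = 4^{m+1} + 5·5^m = 4^{m+1} + 5^{m+1}.
So the formula holds for m+1, and by induction T(n) = 4^n + 5^n for all n ≥ 0.

T(n) = 4^n + 5^n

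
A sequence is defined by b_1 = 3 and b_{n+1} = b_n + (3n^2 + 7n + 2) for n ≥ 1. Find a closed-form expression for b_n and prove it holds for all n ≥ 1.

Claim: b_n = n^3 + 2n^2 − n + 1.

Base case: b_1 = 3, and 1^3 + 2·1^2 − 1 + 1 = 3.
Assume b_k = k^3 + 2k^2 − k + 1.
Then b_{k+1} = b_k + (3k^2 + 7k + 2) = (k^3 + 2k^2 − k + 1) + (3k^2 + 7k + 2) = k^3 + 5k^2 + 6k + 3,
and (k+1)^3 + 2·(k+1)^2 − (k+1) + 1 = k^3 + 5k^2 + 6k + 3.
Hence b_n = n^3 + 2n^2 − n + 1 for every n ≥ 1, by induction.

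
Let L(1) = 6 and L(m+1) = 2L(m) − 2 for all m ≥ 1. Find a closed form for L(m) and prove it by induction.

Claim: L(m) = 2^{m+1} + 2.

Base case: L(1) = 6, and 2^{1+1} + 2 = 4 + 2 = 6.
Assume L(j) = 2^{j+1} + 2 for some j ≥ 1.
Then L(j+1) = 2L(j) − 2 = 2·(2^{j+1} + 2) − 2 = 2^{j+2} + 4 − 2 = 2^{j+2} + 2.
So the formula holds for j+1, and by induction L(m) = 2^{m+1} + 2 for all m ≥ 1.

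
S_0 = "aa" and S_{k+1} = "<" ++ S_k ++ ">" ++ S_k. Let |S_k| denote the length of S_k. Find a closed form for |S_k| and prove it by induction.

Claim: |S_k| = 2^{k+2} − 2.

Base case: |S_0| = 2, and 2^{0+2} − 2 = 2.
Assume |S_m| = 2^{m+2} − 2.
Then |S_{m+1}| = 1 + |S_m| + 1 + |S_m| = 2|S_m| + 2 = 2(2^{m+2} − 2) + 2 = 2^{m+3} − 4 + 2 = 2^{m+3} − 2.
So the formula holds for m+1, and by induction |S_k| = 2^{k+2} − 2 for all k ≥ 0.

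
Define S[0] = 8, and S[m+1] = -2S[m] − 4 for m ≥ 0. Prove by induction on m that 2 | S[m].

Base case: S[0] = 8 = 2·4, so 2 | S[0].
Assume 2 | S[k], so S[k] = 2t for some integer t.
Then S[k+1] = -2S[k] − 4 = -2·(2t) − 4 = 2(-2t − 2), so 2 | S[k+1].
So the property holds for k+1, and by induction 2 | S[m] for all m ≥ 0.

2 | S[m]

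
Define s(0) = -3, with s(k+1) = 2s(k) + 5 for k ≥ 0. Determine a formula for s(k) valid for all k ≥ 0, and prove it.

Claim: s(k) = 2^{k+1} − 5.

Base case: s(0) = -3, and 2^{0+1} − 5 = 2 − 5 = -3.
Assume s(m) = 2^{m+1} − 5 for some m ≥ 0.
Then s(m+1) = 2s(m) + 5 = 2·(2^{m+1} − 5) + 5 = 2^{m+2} − 10 + 5 = 2^{m+2} − 5.
By induction, s(k) = 2^{k+1} − 5 for all k ≥ 0.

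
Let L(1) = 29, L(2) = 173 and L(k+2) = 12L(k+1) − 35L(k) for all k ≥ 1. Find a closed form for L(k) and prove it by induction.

Claim: L(k) = 3·5^k + 2·7^k.

Base cases: L(1) = 29 and 3·5^1 + 2·7^1 = 29; L(2) = 173 and 3·5^2 + 2·7^2 = 173.
Assume L(i) = 3·5^i + 2·7^i for all 1 ≤ i ≤ j, where j ≥ 2.
Then L(j+1) = 12L(j) − 35L(j−1) = 12·(3·5^j + 2·7^j) − 35·(3·5^{j−1} + 2·7^{j−1}) = 3·(12·5 − 35)5^{j−1} + 2·(12·7 − 35)7^{j−1} = 75·5^{j−1} + 98·7^{j−1} = 3·5^{j+1} + 2·7^{j+1}.
By strong induction, L(k) = 3·5^k + 2·7^k for all k ≥ 1.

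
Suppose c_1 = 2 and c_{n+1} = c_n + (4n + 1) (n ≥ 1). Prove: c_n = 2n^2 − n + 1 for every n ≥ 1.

Base case: c_1 = 2, and 2·1^2 − 1 + 1 = 2.
Assume c_j = 2j^2 − j + 1.
Then c_{j+1} = c_j + (4j + 1) = (2j^2 − j + 1) + (4j + 1) = 2j^2 + 3j + 2,
and 2·(j+1)^2 − (j+1) + 1 = 2j^2 + 3j + 2.
By induction, c_n = 2n^2 − n + 1 for all n ≥ 1.

c_n = 2n^2 − n + 1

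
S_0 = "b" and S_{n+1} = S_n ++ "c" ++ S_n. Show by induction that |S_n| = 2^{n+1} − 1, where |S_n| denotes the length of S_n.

Base case: |S_0| = 1, and 2^{0+1} − 1 = 1.
Assume |S_m| = 2^{m+1} − 1.
Then |S_{m+1}| = |S_m| + 1 + |S_m| = 2|S_m| + 1 = 2(2^{m+1} − 1) + 1 = 2^{m+2} − 2 + 1 = 2^{m+2} − 1.
This completes the inductive step, so |S_n| = 2^{n+1} − 1 for all n ≥ 0.

|S_n| = 2^{n+1} − 1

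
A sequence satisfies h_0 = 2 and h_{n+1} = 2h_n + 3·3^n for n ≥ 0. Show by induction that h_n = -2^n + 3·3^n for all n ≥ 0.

Base case: h_0 = 2, and -2^0 + 3·3^0 = -1 + 3 = 2.
Assume h_m = -2^m + 3·3^m for some m ≥ 0.
Then h_{m+1} = 2h_m + 3·3^m = 2·(-2^m + 3·3^m) + 3·3^m = -2^{m+1} + 6·3^m + 3·3^m = -2^{m+1} + 9·3^m = -2^{m+1} + 3·3^{m+1}.
By induction, h_n = -2^n + 3·3^n for all n ≥ 0.

h_n = -2^n + 3·3^n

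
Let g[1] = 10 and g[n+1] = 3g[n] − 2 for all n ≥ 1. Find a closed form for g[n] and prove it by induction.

Claim: g[n] = 3^{n+1} + 1.

Base case: g[1] = 10, and 3^{1+1} + 1 = 9 + 1 = 10.
Assume g[m] = 3^{m+1} + 1 for some m ≥ 1.
Then g[m+1] = 3g[m] − 2 = 3·(3^{m+1} + 1) − 2 = 3^{m+2} + 3 − 2 = 3^{m+2} + 1.
So the formula holds for m+1, and by induction g[n] = 3^{n+1} + 1 for all n ≥ 1.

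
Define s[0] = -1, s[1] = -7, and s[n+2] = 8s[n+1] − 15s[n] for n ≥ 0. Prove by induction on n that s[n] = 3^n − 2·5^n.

Base cases: s[0] = -1 and 3^0 − 2·5^0 = -1; s[1] = -7 and 3^1 − 2·5^1 = -7.
Assume s[j] = 3^j − 2·5^j for all 0 ≤ j ≤ m, where m ≥ 1.
Then s[m+1] = 8s[m] − 15s[m−1] = 8·(3^m − 2·5^m) − 15·(3^{m−1} − 2·5^{m−1}) = (8·3 − 15)3^{m−1} − 2·(8·5 − 15)5^{m−1} = 9·3^{m−1} − 50·5^{m−1} = 3^{m+1} − 2·5^{m+1}.
This completes the inductive step, so s[n] = 3^n − 2·5^n for all n ≥ 0.

s[n] = 3^n − 2·5^n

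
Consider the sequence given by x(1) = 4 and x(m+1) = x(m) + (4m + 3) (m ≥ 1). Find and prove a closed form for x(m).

Claim: x(m) = 2m^2 + m + 1.

Base case: x(1) = 4, and 2·1^2 + 1 + 1 = 4.
Assume x(j) = 2j^2 + j + 1.
Then x(j+1) = x(j) + (4j + 3) = (2j^2 + j + 1) + (4j + 3) = 2j^2 + 5j + 4,
and 2·(j+1)^2 + (j+1) + 1 = 2j^2 + 5j + 4.
Hence x(m) = 2m^2 + m + 1 for every m ≥ 1, by induction.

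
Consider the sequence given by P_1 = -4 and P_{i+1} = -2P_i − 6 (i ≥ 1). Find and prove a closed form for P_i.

Claim: P_i = (-2)^i − 2.

Base case: P_1 = -4, and (-2)^1 − 2 = -2 − 2 = -4.
Assume P_k = (-2)^k − 2 for some k ≥ 1.
Then P_{k+1} = -2P_k − 6 = -2·((-2)^k − 2) − 6 = -2·(-2)^k + 4 − 6 = (-2)^{k+1} − 2.
Hence P_i = (-2)^i − 2 for every i ≥ 1, by induction.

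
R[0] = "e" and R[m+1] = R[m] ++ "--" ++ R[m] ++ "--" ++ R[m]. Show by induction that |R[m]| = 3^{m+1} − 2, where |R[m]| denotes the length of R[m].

Base case: |R[0]| = 1, and 3^{0+1} − 2 = 1.
Assume |R[k]| = 3^{k+1} − 2.
Then |R[k+1]| = 3|R[k]| + 4 = 3(3^{k+1} − 2) + 4 = 3^{k+2} − 6 + 4 = 3^{k+2} − 2.
By induction, |R[m]| = 3^{m+1} − 2 for all m ≥ 0.

|R[m]| = 3^{m+1} − 2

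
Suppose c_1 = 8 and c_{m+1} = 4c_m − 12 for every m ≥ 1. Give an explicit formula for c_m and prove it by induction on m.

Claim: c_m = 4^m + 4.

Base case: c_1 = 8, and 4^1 + 4 = 4 + 4 = 8.
Assume c_j = 4^j + 4 for some j ≥ 1.
Then c_{j+1} = 4c_j − 12 = 4·(4^j + 4) − 12 = 4^{j+1} + 16 − 12 = 4^{j+1} + 4.
This completes the inductive step, so c_m = 4^m + 4 for all m ≥ 1.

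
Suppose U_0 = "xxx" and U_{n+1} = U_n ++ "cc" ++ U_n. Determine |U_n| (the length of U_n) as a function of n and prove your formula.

Claim: |U_n| = 5·2^n − 2.

Base case: |U_0| = 3, and 5·2^0 − 2 = 3.
Assume |U_r| = 5·2^r − 2.
Then |U_{r+1}| = |U_r| + 2 + |U_r| = 2|U_r| + 2 = 2(5·2^r − 2) + 2 = 5·2^{r+1} − 4 + 2 = 5·2^{r+1} − 2.
So the formula holds for r+1, and by induction |U_n| = 5·2^n − 2 for all n ≥ 0.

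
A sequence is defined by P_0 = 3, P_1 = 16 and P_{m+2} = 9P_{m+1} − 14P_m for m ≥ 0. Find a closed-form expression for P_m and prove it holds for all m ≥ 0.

Claim: P_m = 2^m + 2·7^m.

Base cases: P_0 = 3 and 2^0 + 2·7^0 = 3; P_1 = 16 and 2^1 + 2·7^1 = 16.
Assume P_i = 2^i + 2·7^i for all 0 ≤ i ≤ j, where j ≥ 1.
Then P_{j+1} = 9P_j − 14P_{j−1} = 9·(2^j + 2·7^j) − 14·(2^{j−1} + 2·7^{j−1}) = (9·2 − 14)2^{j−1} + 2·(9·7 − 14)7^{j−1} = 4·2^{j−1} + 98·7^{j−1} = 2^{j+1} + 2·7^{j+1}.
So the formula holds for j+1, and by strong induction P_m = 2^m + 2·7^m for all m ≥ 0.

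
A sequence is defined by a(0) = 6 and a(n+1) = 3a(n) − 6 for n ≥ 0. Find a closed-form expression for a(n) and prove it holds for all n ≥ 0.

Claim: a(n) = 3^{n+1} + 3.

Base case: a(0) = 6, and 3^{0+1} + 3 = 3 + 3 = 6.
Assume a(k) = 3^{k+1} + 3 for some k ≥ 0.
Then a(k+1) = 3a(k) − 6 = 3·(3^{k+1} + 3) − 6 = 3^{k+2} + 9 − 6 = 3^{k+2} + 3.
So the formula holds for k+1, and by induction a(n) = 3^{n+1} + 3 for all n ≥ 0.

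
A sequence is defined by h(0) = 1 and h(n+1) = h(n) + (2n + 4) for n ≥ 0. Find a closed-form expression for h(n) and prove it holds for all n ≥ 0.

Claim: h(n) = n^2 + 3n + 1.

Base case: h(0) = 1, and 0^2 + 3·0 + 1 = 1.
Assume h(k) = k^2 + 3k + 1.
Then h(k+1) = h(k) + (2k + 4) = (k^2 + 3k + 1) + (2k + 4) = k^2 + 5k + 5,
and (k+1)^2 + 3·(k+1) + 1 = k^2 + 5k + 5.
This completes the inductive step, so h(n) = n^2 + 3n + 1 for all n ≥ 0.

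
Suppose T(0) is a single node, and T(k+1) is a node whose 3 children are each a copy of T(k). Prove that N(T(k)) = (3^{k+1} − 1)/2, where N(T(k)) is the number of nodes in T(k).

Base case: N(T(0)) = 1, and (3^{0+1} − 1)/2 = 1.
Assume N(T(m)) = (3^{m+1} − 1)/2.
Then N(T(m+1)) = 1 + 3N(T(m)) = 1 + 3·(3^{m+1} − 1)/2 = 1 + (3^{m+2} − 3)/2 = (2 + 3^{m+2} − 3)/2 = (3^{m+2} − 1)/2.
Hence N(T(k)) = (3^{k+1} − 1)/2 for every k ≥ 0, by induction.

N(T(k)) = (3^{k+1} − 1)/2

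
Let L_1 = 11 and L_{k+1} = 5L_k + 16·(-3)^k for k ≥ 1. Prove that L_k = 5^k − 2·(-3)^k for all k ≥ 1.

Base case: L_1 = 11, and 5^1 − 2·(-3)^1 = 5 + 6 = 11.
Assume L_j = 5^j − 2·(-3)^j for some j ≥ 1.
Then L_{j+1} = 5L_j + 16·(-3)^j = 5·(5^j − 2·(-3)^j) + 16·(-3)^j = 5^{j+1} − 10·(-3)^j + 16·(-3)^j = 5^{j+1} + 6·(-3)^j = 5^{j+1} − 2·(-3)^{j+1}.
This completes the inductive step, so L_k = 5^k − 2·(-3)^k for all k ≥ 1.

L_k = 5^k − 2·(-3)^k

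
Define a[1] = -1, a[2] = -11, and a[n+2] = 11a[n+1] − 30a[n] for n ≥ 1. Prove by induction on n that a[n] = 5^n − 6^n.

Base cases: a[1] = -1 and 5^1 − 6^1 = -1; a[2] = -11 and 5^2 − 6^2 = -11.
Assume a[j] = 5^j − 6^j for all 1 ≤ j ≤ k, where k ≥ 2.
Then a[k+1] = 11a[k] − 30a[k−1] = 11·(5^k − 6^k) − 30·(5^{k−1} − 6^{k−1}) = (11·5 − 30)5^{k−1} − (11·6 − 30)6^{k−1} = 25·5^{k−1} − 36·6^{k−1} = 5^{k+1} − 6^{k+1}.
This completes the inductive step, so a[n] = 5^n − 6^n for all n ≥ 1.

a[n] = 5^n − 6^n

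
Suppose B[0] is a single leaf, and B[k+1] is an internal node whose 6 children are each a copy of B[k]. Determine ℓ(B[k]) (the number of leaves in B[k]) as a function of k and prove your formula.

Claim: ℓ(B[k]) = 6^k.

Base case: ℓ(B[0]) = 1, and 6^0 = 1.
Assume ℓ(B[j]) = 6^j.
Then ℓ(B[j+1]) = 6·ℓ(B[j]) = 6·6^j = 6^{j+1}.
This completes the inductive step, so ℓ(B[k]) = 6^k for all k ≥ 0.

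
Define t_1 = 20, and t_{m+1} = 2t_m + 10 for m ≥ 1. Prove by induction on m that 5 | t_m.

Base case: t_1 = 20 = 5·4, so 5 | t_1.
Assume 5 | t_j, so t_j = 5s for some integer s.
Then t_{j+1} = 2t_j + 10 = 2·(5s) + 10 = 5(2s + 2), so 5 | t_{j+1}.
So the property holds for j+1, and by induction 5 | t_m for all m ≥ 1.

5 | t_m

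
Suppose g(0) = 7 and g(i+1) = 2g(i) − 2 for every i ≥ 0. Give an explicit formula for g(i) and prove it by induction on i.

Claim: g(i) = 5·2^i + 2.

Base case: g(0) = 7, and 5·2^0 + 2 = 5 + 2 = 7.
Assume g(k) = 5·2^k + 2 for some k ≥ 0.
Then g(k+1) = 2g(k) − 2 = 2·(5·2^k + 2) − 2 = 10·2^k + 4 − 2 = 5·2^{k+1} + 2.
This completes the inductive step, so g(i) = 5·2^i + 2 for all i ≥ 0.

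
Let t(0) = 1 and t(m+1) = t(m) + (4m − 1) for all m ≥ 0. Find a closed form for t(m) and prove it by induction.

Claim: t(m) = 2m^2 − 3m + 1.

Base case: t(0) = 1, and 2·0^2 − 3·0 + 1 = 1.
Assume t(j) = 2j^2 − 3j + 1.
Then t(j+1) = t(j) + (4j − 1) = (2j^2 − 3j + 1) + (4j − 1) = 2j^2 + j,
and 2·(j+1)^2 − 3·(j+1) + 1 = 2j^2 + j.
By induction, t(m) = 2m^2 − 3m + 1 for all m ≥ 0.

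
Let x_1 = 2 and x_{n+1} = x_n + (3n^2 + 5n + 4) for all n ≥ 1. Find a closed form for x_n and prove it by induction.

Claim: x_n = n^3 + n^2 + 2n − 2.

Base case: x_1 = 2, and 1^3 + 1^2 + 2·1 − 2 = 2.
Assume x_r = r^3 + r^2 + 2r − 2.
Then x_{r+1} = x_r + (3r^2 + 5r + 4) = (r^3 + r^2 + 2r − 2) + (3r^2 + 5r + 4) = r^3 + 4r^2 + 7r + 2,
and (r+1)^3 + (r+1)^2 + 2·(r+1) − 2 = r^3 + 4r^2 + 7r + 2.
By induction, x_n = n^3 + n^2 + 2n − 2 for all n ≥ 1.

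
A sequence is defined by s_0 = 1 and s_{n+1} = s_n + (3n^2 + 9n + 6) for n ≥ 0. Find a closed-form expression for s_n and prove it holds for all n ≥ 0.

Claim: s_n = n^3 + 3n^2 + 2n + 1.

Base case: s_0 = 1, and 0^3 + 3·0^2 + 2·0 + 1 = 1.
Assume s_k = k^3 + 3k^2 + 2k + 1.
Then s_{k+1} = s_k + (3k^2 + 9k + 6) = (k^3 + 3k^2 + 2k + 1) + (3k^2 + 9k + 6) = k^3 + 6k^2 + 11k + 7,
and (k+1)^3 + 3·(k+1)^2 + 2·(k+1) + 1 = k^3 + 6k^2 + 11k + 7.
This completes the inductive step, so s_n = n^3 + 3n^2 + 2n + 1 for all n ≥ 0.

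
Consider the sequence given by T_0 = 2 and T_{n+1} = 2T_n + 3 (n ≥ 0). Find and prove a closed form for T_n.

Claim: T_n = 5·2^n − 3.

Base case: T_0 = 2, and 5·2^0 − 3 = 5 − 3 = 2.
Assume T_m = 5·2^m − 3 for some m ≥ 0.
Then T_{m+1} = 2T_m + 3 = 2·(5·2^m − 3) + 3 = 10·2^m − 6 + 3 = 5·2^{m+1} − 3.
Hence T_n = 5·2^n − 3 for every n ≥ 0, by induction.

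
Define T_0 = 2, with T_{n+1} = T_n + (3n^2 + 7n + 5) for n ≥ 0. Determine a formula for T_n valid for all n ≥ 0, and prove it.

Claim: T_n = n^3 + 2n^2 + 2n + 2.

Base case: T_0 = 2, and 0^3 + 2·0^2 + 2·0 + 2 = 2.
Assume T_m = m^3 + 2m^2 + 2m + 2.
Then T_{m+1} = T_m + (3m^2 + 7m + 5) = (m^3 + 2m^2 + 2m + 2) + (3m^2 + 7m + 5) = m^3 + 5m^2 + 9m + 7,
and (m+1)^3 + 2·(m+1)^2 + 2·(m+1) + 2 = m^3 + 5m^2 + 9m + 7.
This completes the inductive step, so T_n = n^3 + 2n^2 + 2n + 2 for all n ≥ 0.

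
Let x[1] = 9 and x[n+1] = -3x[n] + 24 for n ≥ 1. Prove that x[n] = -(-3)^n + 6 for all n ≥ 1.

Base case: x[1] = 9, and -(-3)^1 + 6 = 3 + 6 = 9.
Assume x[j] = -(-3)^j + 6 for some j ≥ 1.
Then x[j+1] = -3x[j] + 24 = -3·(-(-3)^j + 6) + 24 = 3·(-3)^j − 18 + 24 = -(-3)^{j+1} + 6.
Hence x[n] = -(-3)^n + 6 for every n ≥ 1, by induction.

x[n] = -(-3)^n + 6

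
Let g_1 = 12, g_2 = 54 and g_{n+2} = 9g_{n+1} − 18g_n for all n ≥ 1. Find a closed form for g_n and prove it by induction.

Claim: g_n = 2·3^n + 6^n.

Base cases: g_1 = 12 and 2·3^1 + 6^1 = 12; g_2 = 54 and 2·3^2 + 6^2 = 54.
Assume g_i = 2·3^i + 6^i for all 1 ≤ i ≤ j, where j ≥ 2.
Then g_{j+1} = 9g_j − 18g_{j−1} = 9·(2·3^j + 6^j) − 18·(2·3^{j−1} + 6^{j−1}) = 2·(9·3 − 18)3^{j−1} + (9·6 − 18)6^{j−1} = 18·3^{j−1} + 36·6^{j−1} = 2·3^{j+1} + 6^{j+1}.
Hence g_n = 2·3^n + 6^n for every n ≥ 1, by strong induction.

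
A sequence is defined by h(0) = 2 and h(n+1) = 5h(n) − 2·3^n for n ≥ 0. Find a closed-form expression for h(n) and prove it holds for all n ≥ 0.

Claim: h(n) = 5^n + 3^n.

Base case: h(0) = 2, and 5^0 + 3^0 = 1 + 1 = 2.
Assume h(k) = 5^k + 3^k for some k ≥ 0.
Then h(k+1) = 5h(k) − 2·3^k = 5·(5^k + 3^k) − 2·3^k = 5^{k+1} + 5·3^k − 2·3^k = 5^{k+1} + 3·3^k = 5^{k+1} + 3^{k+1}.
By induction, h(n) = 5^n + 3^n for all n ≥ 0.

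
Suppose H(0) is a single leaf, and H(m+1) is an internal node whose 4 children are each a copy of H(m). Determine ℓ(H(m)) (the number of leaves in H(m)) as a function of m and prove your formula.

Claim: ℓ(H(m)) = 4^m.

Base case: ℓ(H(0)) = 1, and 4^0 = 1.
Assume ℓ(H(r)) = 4^r.
Then ℓ(H(r+1)) = 4·ℓ(H(r)) = 4·4^r = 4^{r+1}.
Hence ℓ(H(m)) = 4^m for every m ≥ 0, by induction.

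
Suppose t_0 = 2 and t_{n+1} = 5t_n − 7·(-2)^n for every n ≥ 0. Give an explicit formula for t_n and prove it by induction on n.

Claim: t_n = 5^n + (-2)^n.

Base case: t_0 = 2, and 5^0 + (-2)^0 = 1 + 1 = 2.
Assume t_m = 5^m + (-2)^m for some m ≥ 0.
Then t_{m+1} = 5t_m − 7·(-2)^m = 5·(5^m + (-2)^m) − 7·(-2)^m = 5^{m+1} + 5·(-2)^m − 7·(-2)^m = 5^{m+1} − 2·(-2)^m = 5^{m+1} + (-2)^{m+1}.
So the formula holds for m+1, and by induction t_n = 5^n + (-2)^n for all n ≥ 0.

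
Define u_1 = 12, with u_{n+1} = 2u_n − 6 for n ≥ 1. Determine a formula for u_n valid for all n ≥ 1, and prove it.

Claim: u_n = 3·2^n + 6.

Base case: u_1 = 12, and 3·2^1 + 6 = 6 + 6 = 12.
Assume u_k = 3·2^k + 6 for some k ≥ 1.
Then u_{k+1} = 2u_k − 6 = 2·(3·2^k + 6) − 6 = 6·2^k + 12 − 6 = 3·2^{k+1} + 6.
This completes the inductive step, so u_n = 3·2^n + 6 for all n ≥ 1.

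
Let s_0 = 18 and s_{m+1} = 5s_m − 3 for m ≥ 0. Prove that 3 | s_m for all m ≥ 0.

Base case: s_0 = 18 = 3·6, so 3 | s_0.
Assume 3 | s_j, so s_j = 3t for some integer t.
Then s_{j+1} = 5s_j − 3 = 5·(3t) − 3 = 3(5t − 1), so 3 | s_{j+1}.
This completes the inductive step, so 3 | s_m for all m ≥ 0.

3 | s_m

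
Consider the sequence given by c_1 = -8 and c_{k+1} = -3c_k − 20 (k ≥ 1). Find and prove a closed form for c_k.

Claim: c_k = (-3)^k − 5.

Base case: c_1 = -8, and (-3)^1 − 5 = -3 − 5 = -8.
Assume c_r = (-3)^r − 5 for some r ≥ 1.
Then c_{r+1} = -3c_r − 20 = -3·((-3)^r − 5) − 20 = -3·(-3)^r + 15 − 20 = (-3)^{r+1} − 5.
So the formula holds for r+1, and by induction c_k = (-3)^k − 5 for all k ≥ 1.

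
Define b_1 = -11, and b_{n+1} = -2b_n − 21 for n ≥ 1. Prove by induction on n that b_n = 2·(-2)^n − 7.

Base case: b_1 = -11, and 2·(-2)^1 − 7 = -4 − 7 = -11.
Assume b_r = 2·(-2)^r − 7 for some r ≥ 1.
Then b_{r+1} = -2b_r − 21 = -2·(2·(-2)^r − 7) − 21 = -4·(-2)^r + 14 − 21 = 2·(-2)^{r+1} − 7.
By induction, b_n = 2·(-2)^n − 7 for all n ≥ 1.

b_n = 2·(-2)^n − 7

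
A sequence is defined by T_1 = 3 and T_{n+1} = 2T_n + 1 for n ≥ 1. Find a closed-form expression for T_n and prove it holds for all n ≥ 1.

Claim: T_n = 2^{n+1} − 1.

Base case: T_1 = 3, and 2^{1+1} − 1 = 4 − 1 = 3.
Assume T_k = 2^{k+1} − 1 for some k ≥ 1.
Then T_{k+1} = 2T_k + 1 = 2·(2^{k+1} − 1) + 1 = 2^{k+2} − 2 + 1 = 2^{k+2} − 1.
This completes the inductive step, so T_n = 2^{n+1} − 1 for all n ≥ 1.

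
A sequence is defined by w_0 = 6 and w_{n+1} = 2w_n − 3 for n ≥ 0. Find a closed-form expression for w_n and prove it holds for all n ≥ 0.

Claim: w_n = 3·2^n + 3.

Base case: w_0 = 6, and 3·2^0 + 3 = 3 + 3 = 6.
Assume w_r = 3·2^r + 3 for some r ≥ 0.
Then w_{r+1} = 2w_r − 3 = 2·(3·2^r + 3) − 3 = 6·2^r + 6 − 3 = 3·2^{r+1} + 3.
By induction, w_n = 3·2^n + 3 for all n ≥ 0.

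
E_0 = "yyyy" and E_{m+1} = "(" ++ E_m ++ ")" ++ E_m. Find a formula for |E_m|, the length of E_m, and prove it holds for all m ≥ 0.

Claim: |E_m| = 6·2^m − 2.

Base case: |E_0| = 4, and 6·2^0 − 2 = 4.
Assume |E_r| = 6·2^r − 2.
Then |E_{r+1}| = 1 + |E_r| + 1 + |E_r| = 2|E_r| + 2 = 2(6·2^r − 2) + 2 = 6·2^{r+1} − 4 + 2 = 6·2^{r+1} − 2.
This completes the inductive step, so |E_m| = 6·2^m − 2 for all m ≥ 0.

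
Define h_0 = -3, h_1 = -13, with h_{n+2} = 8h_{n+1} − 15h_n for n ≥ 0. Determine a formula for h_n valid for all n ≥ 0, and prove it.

Claim: h_n = -3^n − 2·5^n.

Base cases: h_0 = -3 and -3^0 − 2·5^0 = -3; h_1 = -13 and -3^1 − 2·5^1 = -13.
Assume h_j = -3^j − 2·5^j for all 0 ≤ j ≤ m, where m ≥ 1.
Then h_{m+1} = 8h_m − 15h_{m−1} = 8·(-3^m − 2·5^m) − 15·(-3^{m−1} − 2·5^{m−1}) = -(8·3 − 15)3^{m−1} − 2·(8·5 − 15)5^{m−1} = -9·3^{m−1} − 50·5^{m−1} = -3^{m+1} − 2·5^{m+1}.
By strong induction, h_n = -3^n − 2·5^n for all n ≥ 0.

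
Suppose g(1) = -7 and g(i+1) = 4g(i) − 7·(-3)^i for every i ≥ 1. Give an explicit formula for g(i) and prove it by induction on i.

Claim: g(i) = -4^i + (-3)^i.

Base case: g(1) = -7, and -4^1 + (-3)^1 = -4 − 3 = -7.
Assume g(m) = -4^m + (-3)^m for some m ≥ 1.
Then g(m+1) = 4g(m) − 7·(-3)^m = 4·(-4^m + (-3)^m) − 7·(-3)^m = -4^{m+1} + 4·(-3)^m − 7·(-3)^m = -4^{m+1} − 3·(-3)^m = -4^{m+1} + (-3)^{m+1}.
This completes the inductive step, so g(i) = -4^i + (-3)^i for all i ≥ 1.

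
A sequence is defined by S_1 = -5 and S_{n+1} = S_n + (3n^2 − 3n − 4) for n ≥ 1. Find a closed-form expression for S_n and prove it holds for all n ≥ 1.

Claim: S_n = n^3 − 3n^2 − 2n − 1.

Base case: S_1 = -5, and 1^3 − 3·1^2 − 2·1 − 1 = -5.
Assume S_m = m^3 − 3m^2 − 2m − 1.
Then S_{m+1} = S_m + (3m^2 − 3m − 4) = (m^3 − 3m^2 − 2m − 1) + (3m^2 − 3m − 4) = m^3 − 5m − 5,
and (m+1)^3 − 3·(m+1)^2 − 2·(m+1) − 1 = m^3 − 5m − 5.
By induction, S_n = n^3 − 3n^2 − 2n − 1 for all n ≥ 1.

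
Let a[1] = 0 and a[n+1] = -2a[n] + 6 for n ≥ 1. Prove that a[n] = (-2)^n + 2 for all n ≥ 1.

Base case: a[1] = 0, and (-2)^1 + 2 = -2 + 2 = 0.
Assume a[r] = (-2)^r + 2 for some r ≥ 1.
Then a[r+1] = -2a[r] + 6 = -2·((-2)^r + 2) + 6 = -2·(-2)^r − 4 + 6 = (-2)^{r+1} + 2.
So the formula holds for r+1, and by induction a[n] = (-2)^n + 2 for all n ≥ 1.

a[n] = (-2)^n + 2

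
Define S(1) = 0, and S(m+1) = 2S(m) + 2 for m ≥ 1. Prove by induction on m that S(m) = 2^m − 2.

Base case: S(1) = 0, and 2^1 − 2 = 2 − 2 = 0.
Assume S(r) = 2^r − 2 for some r ≥ 1.
Then S(r+1) = 2S(r) + 2 = 2·(2^r − 2) + 2 = 2^{r+1} − 4 + 2 = 2^{r+1} − 2.
So the formula holds for r+1, and by induction S(m) = 2^m − 2 for all m ≥ 1.

S(m) = 2^m − 2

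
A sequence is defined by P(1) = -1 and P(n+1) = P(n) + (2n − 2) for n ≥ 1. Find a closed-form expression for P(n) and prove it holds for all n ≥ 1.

Claim: P(n) = n^2 − 3n + 1.

Base case: P(1) = -1, and 1^2 − 3·1 + 1 = -1.
Assume P(j) = j^2 − 3j + 1.
Then P(j+1) = P(j) + (2j − 2) = (j^2 − 3j + 1) + (2j − 2) = j^2 − j − 1,
and (j+1)^2 − 3·(j+1) + 1 = j^2 − j − 1.
Hence P(n) = n^2 − 3n + 1 for every n ≥ 1, by induction.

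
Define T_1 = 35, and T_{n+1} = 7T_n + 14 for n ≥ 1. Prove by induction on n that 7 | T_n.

Base case: T_1 = 35 = 7·5, so 7 | T_1.
Assume 7 | T_m, so T_m = 7t for some integer t.
Then T_{m+1} = 7T_m + 14 = 7·(7t) + 14 = 7(7t + 2), so 7 | T_{m+1}.
By induction, 7 | T_n for all n ≥ 1.

7 | T_n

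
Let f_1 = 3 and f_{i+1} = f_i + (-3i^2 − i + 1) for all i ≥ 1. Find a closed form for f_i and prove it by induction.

Claim: f_i = -i^3 + i^2 + i + 2.

Base case: f_1 = 3, and -1^3 + 1^2 + 1 + 2 = 3.
Assume f_m = -m^3 + m^2 + m + 2.
Then f_{m+1} = f_m + (-3m^2 − m + 1) = (-m^3 + m^2 + m + 2) + (-3m^2 − m + 1) = -m^3 − 2m^2 + 3,
and -(m+1)^3 + (m+1)^2 + (m+1) + 2 = -m^3 − 2m^2 + 3.
Hence f_i = -i^3 + i^2 + i + 2 for every i ≥ 1, by induction.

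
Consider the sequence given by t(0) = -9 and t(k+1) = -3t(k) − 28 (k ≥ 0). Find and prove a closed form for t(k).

Claim: t(k) = -2·(-3)^k − 7.

Base case: t(0) = -9, and -2·(-3)^0 − 7 = -2 − 7 = -9.
Assume t(m) = -2·(-3)^m − 7 for some m ≥ 0.
Then t(m+1) = -3t(m) − 28 = -3·(-2·(-3)^m − 7) − 28 = 6·(-3)^m + 21 − 28 = -2·(-3)^{m+1} − 7.
By induction, t(k) = -2·(-3)^k − 7 for all k ≥ 0.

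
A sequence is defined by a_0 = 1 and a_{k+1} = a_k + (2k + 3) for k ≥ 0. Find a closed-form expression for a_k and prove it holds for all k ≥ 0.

Claim: a_k = k^2 + 2k + 1.

Base case: a_0 = 1, and 0^2 + 2·0 + 1 = 1.
Assume a_m = m^2 + 2m + 1.
Then a_{m+1} = a_m + (2m + 3) = (m^2 + 2m + 1) + (2m + 3) = m^2 + 4m + 4,
and (m+1)^2 + 2·(m+1) + 1 = m^2 + 4m + 4.
This completes the inductive step, so a_k = k^2 + 2k + 1 for all k ≥ 0.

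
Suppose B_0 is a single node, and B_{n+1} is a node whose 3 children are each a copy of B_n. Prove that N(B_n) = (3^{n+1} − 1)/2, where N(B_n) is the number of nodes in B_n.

Base case: N(B_0) = 1, and (3^{0+1} − 1)/2 = 1.
Assume N(B_r) = (3^{r+1} − 1)/2.
Then N(B_{r+1}) = 1 + 3N(B_r) = 1 + 3·(3^{r+1} − 1)/2 = 1 + (3^{r+2} − 3)/2 = (2 + 3^{r+2} − 3)/2 = (3^{r+2} − 1)/2.
This completes the inductive step, so N(B_n) = (3^{n+1} − 1)/2 for all n ≥ 0.

N(B_n) = (3^{n+1} − 1)/2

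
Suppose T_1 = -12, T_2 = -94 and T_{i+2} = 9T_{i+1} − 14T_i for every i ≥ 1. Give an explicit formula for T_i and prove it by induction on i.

Claim: T_i = 2^i − 2·7^i.

Base cases: T_1 = -12 and 2^1 − 2·7^1 = -12; T_2 = -94 and 2^2 − 2·7^2 = -94.
Assume T_j = 2^j − 2·7^j for all 1 ≤ j ≤ k, where k ≥ 2.
Then T_{k+1} = 9T_k − 14T_{k−1} = 9·(2^k − 2·7^k) − 14·(2^{k−1} − 2·7^{k−1}) = (9·2 − 14)2^{k−1} − 2·(9·7 − 14)7^{k−1} = 4·2^{k−1} − 98·7^{k−1} = 2^{k+1} − 2·7^{k+1}.
This completes the inductive step, so T_i = 2^i − 2·7^i for all i ≥ 1.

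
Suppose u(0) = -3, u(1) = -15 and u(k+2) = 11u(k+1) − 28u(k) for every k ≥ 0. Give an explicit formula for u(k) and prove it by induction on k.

Claim: u(k) = -7^k − 2·4^k.

Base cases: u(0) = -3 and -7^0 − 2·4^0 = -3; u(1) = -15 and -7^1 − 2·4^1 = -15.
Assume u(j) = -7^j − 2·4^j for all 0 ≤ j ≤ r, where r ≥ 1.
Then u(r+1) = 11u(r) − 28u(r−1) = 11·(-7^r − 2·4^r) − 28·(-7^{r−1} − 2·4^{r−1}) = -(11·7 − 28)7^{r−1} − 2·(11·4 − 28)4^{r−1} = -49·7^{r−1} − 32·4^{r−1} = -7^{r+1} − 2·4^{r+1}.
This completes the inductive step, so u(k) = -7^k − 2·4^k for all k ≥ 0.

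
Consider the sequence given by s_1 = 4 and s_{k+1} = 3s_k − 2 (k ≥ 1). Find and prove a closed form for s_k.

Claim: s_k = 3^k + 1.

Base case: s_1 = 4, and 3^1 + 1 = 3 + 1 = 4.
Assume s_m = 3^m + 1 for some m ≥ 1.
Then s_{m+1} = 3s_m − 2 = 3·(3^m + 1) − 2 = 3^{m+1} + 3 − 2 = 3^{m+1} + 1.
This completes the inductive step, so s_k = 3^k + 1 for all k ≥ 1.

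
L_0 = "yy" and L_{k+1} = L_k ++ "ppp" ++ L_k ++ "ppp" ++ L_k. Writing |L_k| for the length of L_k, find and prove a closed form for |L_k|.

Claim: |L_k| = 5·3^k − 3.

Base case: |L_0| = 2, and 5·3^0 − 3 = 2.
Assume |L_j| = 5·3^j − 3.
Then |L_{j+1}| = 3|L_j| + 6 = 3(5·3^j − 3) + 6 = 5·3^{j+1} − 9 + 6 = 5·3^{j+1} − 3.
So the formula holds for j+1, and by induction |L_k| = 5·3^k − 3 for all k ≥ 0.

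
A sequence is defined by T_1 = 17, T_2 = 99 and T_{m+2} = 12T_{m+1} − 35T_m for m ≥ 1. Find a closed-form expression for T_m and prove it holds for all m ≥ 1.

Claim: T_m = 2·5^m + 7^m.

Base cases: T_1 = 17 and 2·5^1 + 7^1 = 17; T_2 = 99 and 2·5^2 + 7^2 = 99.
Assume T_i = 2·5^i + 7^i for all 1 ≤ i ≤ j, where j ≥ 2.
Then T_{j+1} = 12T_j − 35T_{j−1} = 12·(2·5^j + 7^j) − 35·(2·5^{j−1} + 7^{j−1}) = 2·(12·5 − 35)5^{j−1} + (12·7 − 35)7^{j−1} = 50·5^{j−1} + 49·7^{j−1} = 2·5^{j+1} + 7^{j+1}.
By strong induction, T_m = 2·5^m + 7^m for all m ≥ 1.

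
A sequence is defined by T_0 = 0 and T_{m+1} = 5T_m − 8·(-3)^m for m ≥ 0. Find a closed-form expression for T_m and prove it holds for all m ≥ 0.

Claim: T_m = -5^m + (-3)^m.

Base case: T_0 = 0, and -5^0 + (-3)^0 = -1 + 1 = 0.
Assume T_j = -5^j + (-3)^j for some j ≥ 0.
Then T_{j+1} = 5T_j − 8·(-3)^j = 5·(-5^j + (-3)^j) − 8·(-3)^j = -5^{j+1} + 5·(-3)^j − 8·(-3)^j = -5^{j+1} − 3·(-3)^j = -5^{j+1} + (-3)^{j+1}.
This completes the inductive step, so T_m = -5^m + (-3)^m for all m ≥ 0.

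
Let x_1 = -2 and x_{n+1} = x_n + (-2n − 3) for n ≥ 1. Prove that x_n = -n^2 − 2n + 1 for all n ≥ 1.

Base case: x_1 = -2, and -1^2 − 2·1 + 1 = -2.
Assume x_r = -r^2 − 2r + 1.
Then x_{r+1} = x_r + (-2r − 3) = (-r^2 − 2r + 1) + (-2r − 3) = -r^2 − 4r − 2,
and -(r+1)^2 − 2·(r+1) + 1 = -r^2 − 4r − 2.
By induction, x_n = -n^2 − 2n + 1 for all n ≥ 1.

x_n = -n^2 − 2n + 1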